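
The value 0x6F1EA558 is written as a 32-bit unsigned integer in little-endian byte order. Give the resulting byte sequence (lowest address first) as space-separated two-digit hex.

58 A5 1E 6F

Split into bytes (most-significant first): 6F 1E A5 58.
Little-endian: lowest address holds the least-significant byte.
So at ascending addresses the bytes are 58 A5 1E 6F.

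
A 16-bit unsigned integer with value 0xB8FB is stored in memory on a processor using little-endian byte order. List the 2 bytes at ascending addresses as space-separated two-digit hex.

Split into bytes (most-significant first): B8 FB.
Little-endian stores the least-significant byte at the lowest address.
So at ascending addresses the bytes are FB B8.

FB B8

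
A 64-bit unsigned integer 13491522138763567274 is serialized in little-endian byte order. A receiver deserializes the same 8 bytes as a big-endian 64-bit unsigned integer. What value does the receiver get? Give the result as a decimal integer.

12258888830576442299

13491522138763567274 in 64-bit hexadecimal is 0xBB3B83E7705220AA.
Stored little-endian, the bytes at ascending addresses are AA 20 52 70 E7 83 3B BB.
Read back as big-endian, the last byte is least significant, giving 0xAA205270E7833BBB.
0xAA205270E7833BBB = 12258888830576442299.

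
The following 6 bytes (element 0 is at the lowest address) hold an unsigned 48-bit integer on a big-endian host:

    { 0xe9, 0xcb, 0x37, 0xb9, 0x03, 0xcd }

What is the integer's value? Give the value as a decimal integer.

In big-endian order the high byte comes first in memory.
The bytes are already most-significant first: 0xE9CB37B903CD.
0xE9CB37B903CD = 257059022504909.

257059022504909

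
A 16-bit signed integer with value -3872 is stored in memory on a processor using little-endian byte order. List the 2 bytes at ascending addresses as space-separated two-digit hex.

E0 F0

Two's complement of -3872 in 16 bits: 3872 = 0x0F20; invert → 0xF0DF; add 1 → 0xF0E0.
Split into bytes (most-significant first): F0 E0.
In little-endian order the low byte comes first in memory.
So at ascending addresses the bytes are E0 F0.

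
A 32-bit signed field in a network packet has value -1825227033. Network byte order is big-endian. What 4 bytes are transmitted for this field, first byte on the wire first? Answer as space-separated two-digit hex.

Two's complement of -1825227033 in 32 bits: 1825227033 = 0x6CCAC119; invert → 0x93353EE6; add 1 → 0x93353EE7.
Split into bytes (most-significant first): 93 35 3E E7.
Big-endian stores the most-significant byte at the lowest address.
So the memory order matches the most-significant-first order: 93 35 3E E7.

93 35 3E E7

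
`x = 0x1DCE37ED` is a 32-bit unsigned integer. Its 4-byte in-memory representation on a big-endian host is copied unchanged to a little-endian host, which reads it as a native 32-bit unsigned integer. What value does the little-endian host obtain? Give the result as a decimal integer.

Stored big-endian, the bytes at ascending addresses are 1D CE 37 ED.
Read back as little-endian, the first byte is least significant, giving 0xED37CE1D.
0xED37CE1D = 3979857437.

3979857437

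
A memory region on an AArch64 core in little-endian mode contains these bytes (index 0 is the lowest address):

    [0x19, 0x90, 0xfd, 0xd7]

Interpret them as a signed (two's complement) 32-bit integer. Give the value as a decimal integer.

Little-endian: lowest address holds the least-significant byte.
Reassemble most-significant byte first: D7 FD 90 19 → 0xD7FD9019.
Top bit is set, so as a signed 32-bit value this is 0xD7FD9019 − 2^32 = -671248359.

-671248359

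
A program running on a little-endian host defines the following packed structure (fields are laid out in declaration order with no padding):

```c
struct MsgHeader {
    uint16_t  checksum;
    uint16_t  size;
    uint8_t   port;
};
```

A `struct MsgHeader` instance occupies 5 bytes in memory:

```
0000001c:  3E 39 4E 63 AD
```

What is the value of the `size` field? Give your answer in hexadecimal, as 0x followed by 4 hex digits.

0x634E

`size` follows `checksum` (2 bytes), so it starts at byte offset 2 and occupies 2 bytes.
Bytes at offsets 2..3: 4E 63.
Little-endian: lowest address holds the least-significant byte.
Reassemble most-significant byte first: 63 4E → 0x634E.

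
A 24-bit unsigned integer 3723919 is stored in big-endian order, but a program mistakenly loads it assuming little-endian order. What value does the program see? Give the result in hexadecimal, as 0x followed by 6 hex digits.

0x8FD238

3723919 in 24-bit hexadecimal is 0x38D28F.
Stored big-endian, the bytes at ascending addresses are 38 D2 8F.
Read back as little-endian, the first byte is least significant, giving 0x8FD238.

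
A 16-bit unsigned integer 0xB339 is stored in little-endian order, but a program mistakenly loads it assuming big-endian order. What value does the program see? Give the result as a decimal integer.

14771

Stored little-endian, the bytes at ascending addresses are 39 B3.
Read back as big-endian, the last byte is least significant, giving 0x39B3.
0x39B3 = 14771.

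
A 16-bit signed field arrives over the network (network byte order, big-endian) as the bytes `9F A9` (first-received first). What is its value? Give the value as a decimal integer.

Big-endian: lowest address holds the most-significant byte.
The bytes are already most-significant first: 0x9FA9.
Top bit is set, so as a signed 16-bit value this is 0x9FA9 − 2^16 = -24663.

-24663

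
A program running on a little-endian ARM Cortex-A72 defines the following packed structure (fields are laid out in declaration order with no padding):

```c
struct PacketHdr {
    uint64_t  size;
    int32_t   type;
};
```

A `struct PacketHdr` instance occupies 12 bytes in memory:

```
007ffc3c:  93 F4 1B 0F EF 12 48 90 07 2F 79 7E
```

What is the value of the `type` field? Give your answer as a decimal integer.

2121871111

`type` follows `size` (8 bytes), so it starts at byte offset 8 and occupies 4 bytes.
Bytes at offsets 8..11: 07 2F 79 7E.
Little-endian stores the least-significant byte at the lowest address.
Reassemble most-significant byte first: 7E 79 2F 07 → 0x7E792F07.
0x7E792F07 = 2121871111.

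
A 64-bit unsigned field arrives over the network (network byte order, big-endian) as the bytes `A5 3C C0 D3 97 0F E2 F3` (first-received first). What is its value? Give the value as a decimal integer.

11906603529865782003

Big-endian: lowest address holds the most-significant byte.
The bytes are already most-significant first: 0xA53CC0D3970FE2F3.
0xA53CC0D3970FE2F3 = 11906603529865782003.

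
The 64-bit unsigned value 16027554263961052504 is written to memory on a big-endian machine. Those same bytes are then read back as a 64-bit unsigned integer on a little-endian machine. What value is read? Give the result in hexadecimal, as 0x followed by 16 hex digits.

0x5825B279AF4F6DDE

16027554263961052504 in 64-bit hexadecimal is 0xDE6D4FAF79B22558.
Stored big-endian, the bytes at ascending addresses are DE 6D 4F AF 79 B2 25 58.
Read back as little-endian, the first byte is least significant, giving 0x5825B279AF4F6DDE.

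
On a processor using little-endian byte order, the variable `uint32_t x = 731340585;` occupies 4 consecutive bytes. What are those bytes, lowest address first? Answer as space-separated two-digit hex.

731340585 in hexadecimal, padded to 32 bits, is 0x2B975F29.
Split into bytes (most-significant first): 2B 97 5F 29.
In little-endian order the low byte comes first in memory.
So at ascending addresses the bytes are 29 5F 97 2B.

29 5F 97 2B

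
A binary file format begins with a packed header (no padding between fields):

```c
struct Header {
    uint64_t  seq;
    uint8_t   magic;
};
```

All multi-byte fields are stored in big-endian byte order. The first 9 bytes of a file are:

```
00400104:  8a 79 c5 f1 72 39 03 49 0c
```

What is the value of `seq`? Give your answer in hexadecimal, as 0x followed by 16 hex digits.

`seq` is the first field, at byte offset 0, occupying 8 bytes.
Bytes at offsets 0..7: 8A 79 C5 F1 72 39 03 49.
Big-endian: lowest address holds the most-significant byte.
The bytes are already most-significant first: 0x8A79C5F172390349.

0x8A79C5F172390349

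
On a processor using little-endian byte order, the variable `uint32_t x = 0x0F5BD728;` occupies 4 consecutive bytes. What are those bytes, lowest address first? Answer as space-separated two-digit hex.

28 D7 5B 0F

Split into bytes (most-significant first): 0F 5B D7 28.
In little-endian order the low byte comes first in memory.
So at ascending addresses the bytes are 28 D7 5B 0F.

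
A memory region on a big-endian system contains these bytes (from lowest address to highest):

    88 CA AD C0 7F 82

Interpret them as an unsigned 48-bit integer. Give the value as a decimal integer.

150404079845250

Big-endian stores the most-significant byte at the lowest address.
The bytes are already most-significant first: 0x88CAADC07F82.
0x88CAADC07F82 = 150404079845250.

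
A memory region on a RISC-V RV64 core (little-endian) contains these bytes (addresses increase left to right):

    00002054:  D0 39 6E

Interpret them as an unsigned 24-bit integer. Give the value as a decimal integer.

7223760

Little-endian stores the least-significant byte at the lowest address.
Reassemble most-significant byte first: 6E 39 D0 → 0x6E39D0.
0x6E39D0 = 7223760.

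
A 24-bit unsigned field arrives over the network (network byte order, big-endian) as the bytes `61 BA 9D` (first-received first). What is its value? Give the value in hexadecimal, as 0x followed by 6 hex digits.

0x61BA9D

In big-endian order the high byte comes first in memory.
The bytes are already most-significant first: 0x61BA9D.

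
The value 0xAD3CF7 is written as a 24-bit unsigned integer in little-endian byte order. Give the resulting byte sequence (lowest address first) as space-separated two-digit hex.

Split into bytes (most-significant first): AD 3C F7.
Little-endian: lowest address holds the least-significant byte.
So at ascending addresses the bytes are F7 3C AD.

F7 3C AD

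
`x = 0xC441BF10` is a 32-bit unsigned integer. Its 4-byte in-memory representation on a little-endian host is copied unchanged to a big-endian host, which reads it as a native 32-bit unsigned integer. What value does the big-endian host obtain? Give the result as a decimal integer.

280969668

Stored little-endian, the bytes at ascending addresses are 10 BF 41 C4.
Read back as big-endian, the last byte is least significant, giving 0x10BF41C4.
0x10BF41C4 = 280969668.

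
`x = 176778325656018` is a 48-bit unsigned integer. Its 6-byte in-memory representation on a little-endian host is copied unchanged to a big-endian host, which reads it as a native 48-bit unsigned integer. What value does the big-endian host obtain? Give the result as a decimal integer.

176778325656018 in 48-bit hexadecimal is 0xA0C7694E01D2.
Stored little-endian, the bytes at ascending addresses are D2 01 4E 69 C7 A0.
Read back as big-endian, the last byte is least significant, giving 0xD2014E69C7A0.
0xD2014E69C7A0 = 230903052355488.

230903052355488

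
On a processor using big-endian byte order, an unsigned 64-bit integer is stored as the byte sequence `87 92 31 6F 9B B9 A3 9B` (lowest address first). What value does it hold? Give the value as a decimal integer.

9768924897143792539

Big-endian: lowest address holds the most-significant byte.
The bytes are already most-significant first: 0x8792316F9BB9A39B.
0x8792316F9BB9A39B = 9768924897143792539.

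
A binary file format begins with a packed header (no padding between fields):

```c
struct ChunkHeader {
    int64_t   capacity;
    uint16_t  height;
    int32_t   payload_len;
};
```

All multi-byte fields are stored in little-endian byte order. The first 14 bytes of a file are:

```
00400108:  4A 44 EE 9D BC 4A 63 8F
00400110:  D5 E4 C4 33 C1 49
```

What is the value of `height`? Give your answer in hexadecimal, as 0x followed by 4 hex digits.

`height` follows `capacity` (8 bytes), so it starts at byte offset 8 and occupies 2 bytes.
Bytes at offsets 8..9: D5 E4.
Little-endian stores the least-significant byte at the lowest address.
Reassemble most-significant byte first: E4 D5 → 0xE4D5.

0xE4D5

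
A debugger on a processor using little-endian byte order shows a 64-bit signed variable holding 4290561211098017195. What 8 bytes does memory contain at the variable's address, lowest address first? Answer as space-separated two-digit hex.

4290561211098017195 in hexadecimal, padded to 64 bits, is 0x3B8B22B06A912DAB.
Split into bytes (most-significant first): 3B 8B 22 B0 6A 91 2D AB.
In little-endian order the low byte comes first in memory.
So at ascending addresses the bytes are AB 2D 91 6A B0 22 8B 3B.

AB 2D 91 6A B0 22 8B 3B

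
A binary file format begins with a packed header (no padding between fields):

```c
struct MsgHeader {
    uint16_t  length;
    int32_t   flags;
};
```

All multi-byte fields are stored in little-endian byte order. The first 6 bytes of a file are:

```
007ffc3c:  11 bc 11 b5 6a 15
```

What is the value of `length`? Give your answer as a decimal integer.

`length` is the first field, at byte offset 0, occupying 2 bytes.
Bytes at offsets 0..1: 11 BC.
In little-endian order the low byte comes first in memory.
Reassemble most-significant byte first: BC 11 → 0xBC11.
0xBC11 = 48145.

48145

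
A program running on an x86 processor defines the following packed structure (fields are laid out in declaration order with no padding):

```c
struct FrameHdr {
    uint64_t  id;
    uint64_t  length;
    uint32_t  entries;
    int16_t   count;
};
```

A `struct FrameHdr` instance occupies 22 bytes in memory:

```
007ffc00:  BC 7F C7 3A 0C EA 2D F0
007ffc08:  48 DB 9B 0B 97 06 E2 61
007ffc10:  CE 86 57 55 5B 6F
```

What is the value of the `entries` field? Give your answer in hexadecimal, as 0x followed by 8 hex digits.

0x555786CE

`entries` follows `id` (8 B), `length` (8 B), so it starts at offset 8 + 8 = 16 and occupies 4 bytes.
Bytes at offsets 16..19: CE 86 57 55.
In little-endian order the low byte comes first in memory.
Reassemble most-significant byte first: 55 57 86 CE → 0x555786CE.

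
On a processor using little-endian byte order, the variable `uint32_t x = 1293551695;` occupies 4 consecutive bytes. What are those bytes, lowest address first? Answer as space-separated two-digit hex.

4F 08 1A 4D

1293551695 in hexadecimal, padded to 32 bits, is 0x4D1A084F.
Split into bytes (most-significant first): 4D 1A 08 4F.
Little-endian stores the least-significant byte at the lowest address.
So at ascending addresses the bytes are 4F 08 1A 4D.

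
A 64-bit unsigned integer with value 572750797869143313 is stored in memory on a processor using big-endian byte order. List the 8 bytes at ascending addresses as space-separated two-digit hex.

07 F2 D1 D0 EB CF D5 11

572750797869143313 in hexadecimal, padded to 64 bits, is 0x07F2D1D0EBCFD511.
Split into bytes (most-significant first): 07 F2 D1 D0 EB CF D5 11.
In big-endian order the high byte comes first in memory.
So the memory order matches the most-significant-first order: 07 F2 D1 D0 EB CF D5 11.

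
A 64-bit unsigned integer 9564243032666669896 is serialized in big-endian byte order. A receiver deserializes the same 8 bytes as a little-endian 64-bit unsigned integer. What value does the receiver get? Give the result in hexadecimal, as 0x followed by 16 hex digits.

9564243032666669896 in 64-bit hexadecimal is 0x84BB045D5B9A0348.
Stored big-endian, the bytes at ascending addresses are 84 BB 04 5D 5B 9A 03 48.
Read back as little-endian, the first byte is least significant, giving 0x48039A5B5D04BB84.

0x48039A5B5D04BB84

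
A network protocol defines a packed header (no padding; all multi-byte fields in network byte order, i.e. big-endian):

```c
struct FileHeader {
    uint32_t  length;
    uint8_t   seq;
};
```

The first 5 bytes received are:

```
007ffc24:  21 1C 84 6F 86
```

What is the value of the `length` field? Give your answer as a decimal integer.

555517039

`length` is the first field, at byte offset 0, occupying 4 bytes.
Bytes at offsets 0..3: 21 1C 84 6F.
Big-endian: lowest address holds the most-significant byte.
The bytes are already most-significant first: 0x211C846F.
0x211C846F = 555517039.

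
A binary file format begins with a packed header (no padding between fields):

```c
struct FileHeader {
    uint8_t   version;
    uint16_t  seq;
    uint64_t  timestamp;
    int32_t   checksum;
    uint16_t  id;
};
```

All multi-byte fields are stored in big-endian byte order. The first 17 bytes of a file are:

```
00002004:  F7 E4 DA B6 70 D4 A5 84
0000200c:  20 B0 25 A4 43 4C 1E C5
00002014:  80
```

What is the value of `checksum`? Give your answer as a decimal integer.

`checksum` follows `version` (1 B), `seq` (2 B), `timestamp` (8 B), so it starts at offset 1 + 2 + 8 = 11 and occupies 4 bytes.
Bytes at offsets 11..14: A4 43 4C 1E.
Big-endian: lowest address holds the most-significant byte.
The bytes are already most-significant first: 0xA4434C1E.
Top bit is set, so as a signed 32-bit value this is 0xA4434C1E − 2^32 = -1539093474.

-1539093474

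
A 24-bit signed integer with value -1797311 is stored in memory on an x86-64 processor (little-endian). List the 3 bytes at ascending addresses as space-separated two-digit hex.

Two's complement of -1797311 in 24 bits: 1797311 = 0x1B6CBF; invert → 0xE49340; add 1 → 0xE49341.
Split into bytes (most-significant first): E4 93 41.
Little-endian stores the least-significant byte at the lowest address.
So at ascending addresses the bytes are 41 93 E4.

41 93 E4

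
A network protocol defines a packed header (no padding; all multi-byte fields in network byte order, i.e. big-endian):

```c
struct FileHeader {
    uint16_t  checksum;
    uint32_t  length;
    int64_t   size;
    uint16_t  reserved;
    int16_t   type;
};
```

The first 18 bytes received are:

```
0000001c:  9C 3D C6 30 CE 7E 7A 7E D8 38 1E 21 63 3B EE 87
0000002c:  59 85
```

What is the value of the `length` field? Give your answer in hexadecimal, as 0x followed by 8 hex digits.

`length` follows `checksum` (2 bytes), so it starts at byte offset 2 and occupies 4 bytes.
Bytes at offsets 2..5: C6 30 CE 7E.
Big-endian stores the most-significant byte at the lowest address.
The bytes are already most-significant first: 0xC630CE7E.

0xC630CE7E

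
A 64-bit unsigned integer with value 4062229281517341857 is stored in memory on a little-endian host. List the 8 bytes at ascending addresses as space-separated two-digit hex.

4062229281517341857 in hexadecimal, padded to 64 bits, is 0x385FF00249080CA1.
Split into bytes (most-significant first): 38 5F F0 02 49 08 0C A1.
In little-endian order the low byte comes first in memory.
So at ascending addresses the bytes are A1 0C 08 49 02 F0 5F 38.

A1 0C 08 49 02 F0 5F 38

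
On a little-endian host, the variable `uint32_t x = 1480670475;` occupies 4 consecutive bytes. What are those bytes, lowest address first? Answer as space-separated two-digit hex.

0B 3D 41 58

1480670475 in hexadecimal, padded to 32 bits, is 0x58413D0B.
Split into bytes (most-significant first): 58 41 3D 0B.
In little-endian order the low byte comes first in memory.
So at ascending addresses the bytes are 0B 3D 41 58.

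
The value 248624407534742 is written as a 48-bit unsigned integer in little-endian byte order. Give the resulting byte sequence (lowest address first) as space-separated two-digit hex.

248624407534742 in hexadecimal, padded to 48 bits, is 0xE21F617E5C96.
Split into bytes (most-significant first): E2 1F 61 7E 5C 96.
Little-endian stores the least-significant byte at the lowest address.
So at ascending addresses the bytes are 96 5C 7E 61 1F E2.

96 5C 7E 61 1F E2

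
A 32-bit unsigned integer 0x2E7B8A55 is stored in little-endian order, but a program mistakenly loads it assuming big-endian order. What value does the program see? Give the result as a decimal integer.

Stored little-endian, the bytes at ascending addresses are 55 8A 7B 2E.
Read back as big-endian, the last byte is least significant, giving 0x558A7B2E.
0x558A7B2E = 1435138862.

1435138862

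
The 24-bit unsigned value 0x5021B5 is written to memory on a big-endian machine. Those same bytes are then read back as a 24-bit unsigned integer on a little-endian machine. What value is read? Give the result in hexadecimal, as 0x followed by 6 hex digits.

0xB52150

Stored big-endian, the bytes at ascending addresses are 50 21 B5.
Read back as little-endian, the first byte is least significant, giving 0xB52150.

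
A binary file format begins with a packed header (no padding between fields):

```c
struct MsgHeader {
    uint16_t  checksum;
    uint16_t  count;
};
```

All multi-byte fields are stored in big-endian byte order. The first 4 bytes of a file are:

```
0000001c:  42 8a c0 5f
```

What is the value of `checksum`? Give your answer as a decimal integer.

`checksum` is the first field, at byte offset 0, occupying 2 bytes.
Bytes at offsets 0..1: 42 8A.
Big-endian: lowest address holds the most-significant byte.
The bytes are already most-significant first: 0x428A.
0x428A = 17034.

17034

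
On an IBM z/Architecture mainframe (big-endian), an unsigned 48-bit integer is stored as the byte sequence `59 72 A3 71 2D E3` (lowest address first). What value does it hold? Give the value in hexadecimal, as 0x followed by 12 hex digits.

In big-endian order the high byte comes first in memory.
The bytes are already most-significant first: 0x5972A3712DE3.

0x5972A3712DE3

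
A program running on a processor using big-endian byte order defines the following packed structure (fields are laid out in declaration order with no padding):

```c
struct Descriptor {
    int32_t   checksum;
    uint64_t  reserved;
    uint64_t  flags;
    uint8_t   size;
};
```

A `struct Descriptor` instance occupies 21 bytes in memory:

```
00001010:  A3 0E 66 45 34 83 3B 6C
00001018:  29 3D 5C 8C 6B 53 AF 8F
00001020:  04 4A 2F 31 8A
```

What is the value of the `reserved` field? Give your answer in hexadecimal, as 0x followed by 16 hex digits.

`reserved` follows `checksum` (4 bytes), so it starts at byte offset 4 and occupies 8 bytes.
Bytes at offsets 4..11: 34 83 3B 6C 29 3D 5C 8C.
Big-endian stores the most-significant byte at the lowest address.
The bytes are already most-significant first: 0x34833B6C293D5C8C.

0x34833B6C293D5C8C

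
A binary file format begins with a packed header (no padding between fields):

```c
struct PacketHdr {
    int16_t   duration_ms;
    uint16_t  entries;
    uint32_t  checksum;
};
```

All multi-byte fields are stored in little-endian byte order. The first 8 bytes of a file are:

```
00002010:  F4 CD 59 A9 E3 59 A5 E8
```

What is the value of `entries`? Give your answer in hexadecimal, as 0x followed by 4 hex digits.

`entries` follows `duration_ms` (2 bytes), so it starts at byte offset 2 and occupies 2 bytes.
Bytes at offsets 2..3: 59 A9.
Little-endian stores the least-significant byte at the lowest address.
Reassemble most-significant byte first: A9 59 → 0xA959.

0xA959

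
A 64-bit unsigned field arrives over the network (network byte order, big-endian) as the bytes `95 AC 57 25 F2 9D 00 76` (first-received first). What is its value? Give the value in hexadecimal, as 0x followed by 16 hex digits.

Big-endian stores the most-significant byte at the lowest address.
The bytes are already most-significant first: 0x95AC5725F29D0076.

0x95AC5725F29D0076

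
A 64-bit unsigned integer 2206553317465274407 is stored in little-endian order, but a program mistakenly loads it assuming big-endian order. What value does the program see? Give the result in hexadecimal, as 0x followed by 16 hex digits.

2206553317465274407 in 64-bit hexadecimal is 0x1E9F408D297A3827.
Stored little-endian, the bytes at ascending addresses are 27 38 7A 29 8D 40 9F 1E.
Read back as big-endian, the last byte is least significant, giving 0x27387A298D409F1E.

0x27387A298D409F1E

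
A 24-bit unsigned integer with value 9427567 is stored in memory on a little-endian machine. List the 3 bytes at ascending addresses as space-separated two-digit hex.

6F DA 8F

9427567 in hexadecimal, padded to 24 bits, is 0x8FDA6F.
Split into bytes (most-significant first): 8F DA 6F.
Little-endian: lowest address holds the least-significant byte.
So at ascending addresses the bytes are 6F DA 8F.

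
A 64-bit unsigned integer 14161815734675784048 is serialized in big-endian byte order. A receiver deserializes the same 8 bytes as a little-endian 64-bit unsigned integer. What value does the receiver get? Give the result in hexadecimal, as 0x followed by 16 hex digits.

0x7041E3CF60E088C4

14161815734675784048 in 64-bit hexadecimal is 0xC488E060CFE34170.
Stored big-endian, the bytes at ascending addresses are C4 88 E0 60 CF E3 41 70.
Read back as little-endian, the first byte is least significant, giving 0x7041E3CF60E088C4.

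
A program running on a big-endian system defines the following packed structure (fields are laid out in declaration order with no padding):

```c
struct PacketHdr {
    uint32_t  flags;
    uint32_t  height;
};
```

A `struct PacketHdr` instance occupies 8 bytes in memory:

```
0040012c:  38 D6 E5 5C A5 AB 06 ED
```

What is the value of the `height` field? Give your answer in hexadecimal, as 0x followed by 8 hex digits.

0xA5AB06ED

`height` follows `flags` (4 bytes), so it starts at byte offset 4 and occupies 4 bytes.
Bytes at offsets 4..7: A5 AB 06 ED.
Big-endian stores the most-significant byte at the lowest address.
The bytes are already most-significant first: 0xA5AB06ED.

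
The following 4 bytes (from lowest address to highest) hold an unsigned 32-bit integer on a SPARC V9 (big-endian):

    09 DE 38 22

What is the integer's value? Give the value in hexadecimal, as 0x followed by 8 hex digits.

Big-endian: lowest address holds the most-significant byte.
The bytes are already most-significant first: 0x09DE3822.

0x09DE3822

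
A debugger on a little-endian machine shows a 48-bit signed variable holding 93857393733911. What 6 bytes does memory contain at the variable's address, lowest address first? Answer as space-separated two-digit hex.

93857393733911 in hexadecimal, padded to 48 bits, is 0x555CE09CF117.
Split into bytes (most-significant first): 55 5C E0 9C F1 17.
Little-endian: lowest address holds the least-significant byte.
So at ascending addresses the bytes are 17 F1 9C E0 5C 55.

17 F1 9C E0 5C 55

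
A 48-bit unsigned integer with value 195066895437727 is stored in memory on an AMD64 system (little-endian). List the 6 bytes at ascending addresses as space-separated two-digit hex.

9F 8F 02 8D 69 B1

195066895437727 in hexadecimal, padded to 48 bits, is 0xB1698D028F9F.
Split into bytes (most-significant first): B1 69 8D 02 8F 9F.
Little-endian stores the least-significant byte at the lowest address.
So at ascending addresses the bytes are 9F 8F 02 8D 69 B1.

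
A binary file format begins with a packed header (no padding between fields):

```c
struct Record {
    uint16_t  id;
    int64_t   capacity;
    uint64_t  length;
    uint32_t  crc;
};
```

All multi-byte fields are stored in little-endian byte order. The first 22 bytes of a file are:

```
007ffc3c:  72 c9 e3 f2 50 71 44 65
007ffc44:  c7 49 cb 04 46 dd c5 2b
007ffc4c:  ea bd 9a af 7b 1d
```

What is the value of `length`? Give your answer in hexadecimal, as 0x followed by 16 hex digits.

`length` follows `id` (2 B), `capacity` (8 B), so it starts at offset 2 + 8 = 10 and occupies 8 bytes.
Bytes at offsets 10..17: CB 04 46 DD C5 2B EA BD.
In little-endian order the low byte comes first in memory.
Reassemble most-significant byte first: BD EA 2B C5 DD 46 04 CB → 0xBDEA2BC5DD4604CB.

0xBDEA2BC5DD4604CB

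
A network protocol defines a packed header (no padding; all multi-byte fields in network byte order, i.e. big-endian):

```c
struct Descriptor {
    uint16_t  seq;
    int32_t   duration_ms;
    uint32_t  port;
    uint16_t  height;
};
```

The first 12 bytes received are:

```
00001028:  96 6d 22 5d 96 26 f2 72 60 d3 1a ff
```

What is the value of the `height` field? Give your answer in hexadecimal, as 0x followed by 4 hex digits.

0x1AFF

`height` follows `seq` (2 B), `duration_ms` (4 B), `port` (4 B), so it starts at offset 2 + 4 + 4 = 10 and occupies 2 bytes.
Bytes at offsets 10..11: 1A FF.
Big-endian stores the most-significant byte at the lowest address.
The bytes are already most-significant first: 0x1AFF.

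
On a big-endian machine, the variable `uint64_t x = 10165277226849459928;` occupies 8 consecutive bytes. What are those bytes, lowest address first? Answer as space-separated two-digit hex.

8D 12 51 C7 A5 BA DE D8

10165277226849459928 in hexadecimal, padded to 64 bits, is 0x8D1251C7A5BADED8.
Split into bytes (most-significant first): 8D 12 51 C7 A5 BA DE D8.
In big-endian order the high byte comes first in memory.
So the memory order matches the most-significant-first order: 8D 12 51 C7 A5 BA DE D8.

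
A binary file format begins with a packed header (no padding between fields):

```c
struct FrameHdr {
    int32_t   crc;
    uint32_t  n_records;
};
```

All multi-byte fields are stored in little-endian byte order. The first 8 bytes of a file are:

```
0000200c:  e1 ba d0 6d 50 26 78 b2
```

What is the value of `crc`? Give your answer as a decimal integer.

`crc` is the first field, at byte offset 0, occupying 4 bytes.
Bytes at offsets 0..3: E1 BA D0 6D.
In little-endian order the low byte comes first in memory.
Reassemble most-significant byte first: 6D D0 BA E1 → 0x6DD0BAE1.
0x6DD0BAE1 = 1842395873.

1842395873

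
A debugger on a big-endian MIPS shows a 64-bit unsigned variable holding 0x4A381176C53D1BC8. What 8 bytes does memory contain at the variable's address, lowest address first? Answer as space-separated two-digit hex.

Split into bytes (most-significant first): 4A 38 11 76 C5 3D 1B C8.
In big-endian order the high byte comes first in memory.
So the memory order matches the most-significant-first order: 4A 38 11 76 C5 3D 1B C8.

4A 38 11 76 C5 3D 1B C8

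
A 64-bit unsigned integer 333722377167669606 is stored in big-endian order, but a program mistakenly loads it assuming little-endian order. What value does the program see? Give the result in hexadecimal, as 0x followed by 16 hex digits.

0x6689ADE0BB9EA104

333722377167669606 in 64-bit hexadecimal is 0x04A19EBBE0AD8966.
Stored big-endian, the bytes at ascending addresses are 04 A1 9E BB E0 AD 89 66.
Read back as little-endian, the first byte is least significant, giving 0x6689ADE0BB9EA104.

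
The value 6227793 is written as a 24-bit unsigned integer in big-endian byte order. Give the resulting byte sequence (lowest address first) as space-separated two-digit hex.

6227793 in hexadecimal, padded to 24 bits, is 0x5F0751.
Split into bytes (most-significant first): 5F 07 51.
Big-endian stores the most-significant byte at the lowest address.
So the memory order matches the most-significant-first order: 5F 07 51.

5F 07 51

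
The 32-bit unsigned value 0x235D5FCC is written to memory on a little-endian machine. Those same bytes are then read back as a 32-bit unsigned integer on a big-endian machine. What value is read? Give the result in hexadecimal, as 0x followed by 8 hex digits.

0xCC5F5D23

Stored little-endian, the bytes at ascending addresses are CC 5F 5D 23.
Read back as big-endian, the last byte is least significant, giving 0xCC5F5D23.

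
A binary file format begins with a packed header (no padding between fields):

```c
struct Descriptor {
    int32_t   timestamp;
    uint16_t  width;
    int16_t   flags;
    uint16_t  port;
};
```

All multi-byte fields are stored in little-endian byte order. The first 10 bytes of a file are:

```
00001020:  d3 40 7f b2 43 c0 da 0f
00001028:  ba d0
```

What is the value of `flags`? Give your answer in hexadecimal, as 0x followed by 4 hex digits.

0x0FDA

`flags` follows `timestamp` (4 B), `width` (2 B), so it starts at offset 4 + 2 = 6 and occupies 2 bytes.
Bytes at offsets 6..7: DA 0F.
Little-endian stores the least-significant byte at the lowest address.
Reassemble most-significant byte first: 0F DA → 0x0FDA.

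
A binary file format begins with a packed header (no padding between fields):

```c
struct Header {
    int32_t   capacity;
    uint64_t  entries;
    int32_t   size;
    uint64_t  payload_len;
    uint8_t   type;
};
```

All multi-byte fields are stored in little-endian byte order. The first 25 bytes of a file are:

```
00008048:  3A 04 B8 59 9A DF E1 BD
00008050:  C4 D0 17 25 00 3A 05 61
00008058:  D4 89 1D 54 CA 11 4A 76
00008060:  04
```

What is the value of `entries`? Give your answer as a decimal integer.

`entries` follows `capacity` (4 bytes), so it starts at byte offset 4 and occupies 8 bytes.
Bytes at offsets 4..11: 9A DF E1 BD C4 D0 17 25.
In little-endian order the low byte comes first in memory.
Reassemble most-significant byte first: 25 17 D0 C4 BD E1 DF 9A → 0x2517D0C4BDE1DF9A.
0x2517D0C4BDE1DF9A = 2672834447285542810.

2672834447285542810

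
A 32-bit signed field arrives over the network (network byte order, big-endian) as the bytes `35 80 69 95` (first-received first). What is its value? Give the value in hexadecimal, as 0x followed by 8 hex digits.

Big-endian: lowest address holds the most-significant byte.
The bytes are already most-significant first: 0x35806995.

0x35806995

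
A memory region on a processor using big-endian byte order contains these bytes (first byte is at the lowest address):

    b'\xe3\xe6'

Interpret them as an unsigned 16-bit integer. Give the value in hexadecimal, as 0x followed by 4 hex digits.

0xE3E6

Big-endian: lowest address holds the most-significant byte.
The bytes are already most-significant first: 0xE3E6.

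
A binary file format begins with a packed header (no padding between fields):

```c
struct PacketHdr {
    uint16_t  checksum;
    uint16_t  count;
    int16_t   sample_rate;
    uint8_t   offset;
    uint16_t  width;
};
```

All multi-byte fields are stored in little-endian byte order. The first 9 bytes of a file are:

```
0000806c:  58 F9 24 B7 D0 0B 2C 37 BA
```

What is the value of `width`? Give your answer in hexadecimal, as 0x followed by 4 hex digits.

0xBA37

`width` follows `checksum` (2 B), `count` (2 B), `sample_rate` (2 B), `offset` (1 B), so it starts at offset 2 + 2 + 2 + 1 = 7 and occupies 2 bytes.
Bytes at offsets 7..8: 37 BA.
In little-endian order the low byte comes first in memory.
Reassemble most-significant byte first: BA 37 → 0xBA37.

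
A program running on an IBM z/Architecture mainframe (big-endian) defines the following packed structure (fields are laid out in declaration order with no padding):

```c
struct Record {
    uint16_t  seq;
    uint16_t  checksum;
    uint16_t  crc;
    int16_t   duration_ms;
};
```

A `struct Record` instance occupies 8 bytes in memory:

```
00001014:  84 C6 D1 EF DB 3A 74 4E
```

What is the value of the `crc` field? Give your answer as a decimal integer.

`crc` follows `seq` (2 B), `checksum` (2 B), so it starts at offset 2 + 2 = 4 and occupies 2 bytes.
Bytes at offsets 4..5: DB 3A.
In big-endian order the high byte comes first in memory.
The bytes are already most-significant first: 0xDB3A.
0xDB3A = 56122.

56122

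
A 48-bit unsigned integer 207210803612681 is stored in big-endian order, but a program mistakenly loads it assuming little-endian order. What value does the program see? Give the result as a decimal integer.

207210803612681 in 48-bit hexadecimal is 0xBC750657CC09.
Stored big-endian, the bytes at ascending addresses are BC 75 06 57 CC 09.
Read back as little-endian, the first byte is least significant, giving 0x09CC570675BC.
0x09CC570675BC = 10773238019516.

10773238019516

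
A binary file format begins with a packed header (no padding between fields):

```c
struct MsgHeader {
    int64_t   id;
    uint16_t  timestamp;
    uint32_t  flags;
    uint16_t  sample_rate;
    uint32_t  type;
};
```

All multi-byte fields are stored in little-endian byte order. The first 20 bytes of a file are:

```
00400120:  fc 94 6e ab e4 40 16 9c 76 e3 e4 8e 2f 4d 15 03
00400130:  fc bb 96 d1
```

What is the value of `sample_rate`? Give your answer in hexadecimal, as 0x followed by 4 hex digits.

0x0315

`sample_rate` follows `id` (8 B), `timestamp` (2 B), `flags` (4 B), so it starts at offset 8 + 2 + 4 = 14 and occupies 2 bytes.
Bytes at offsets 14..15: 15 03.
Little-endian: lowest address holds the least-significant byte.
Reassemble most-significant byte first: 03 15 → 0x0315.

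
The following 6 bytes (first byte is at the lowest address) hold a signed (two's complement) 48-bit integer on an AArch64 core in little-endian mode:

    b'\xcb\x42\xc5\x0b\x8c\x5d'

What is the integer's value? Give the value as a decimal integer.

Little-endian stores the least-significant byte at the lowest address.
Reassemble most-significant byte first: 5D 8C 0B C5 42 CB → 0x5D8C0BC542CB.
0x5D8C0BC542CB = 102856074281675.

102856074281675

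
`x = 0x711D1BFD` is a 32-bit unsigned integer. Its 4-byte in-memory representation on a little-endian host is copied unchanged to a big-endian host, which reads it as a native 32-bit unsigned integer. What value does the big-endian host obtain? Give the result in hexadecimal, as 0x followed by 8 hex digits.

0xFD1B1D71

Stored little-endian, the bytes at ascending addresses are FD 1B 1D 71.
Read back as big-endian, the last byte is least significant, giving 0xFD1B1D71.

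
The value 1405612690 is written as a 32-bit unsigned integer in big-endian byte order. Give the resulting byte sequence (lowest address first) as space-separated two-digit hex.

1405612690 in hexadecimal, padded to 32 bits, is 0x53C7F292.
Split into bytes (most-significant first): 53 C7 F2 92.
In big-endian order the high byte comes first in memory.
So the memory order matches the most-significant-first order: 53 C7 F2 92.

53 C7 F2 92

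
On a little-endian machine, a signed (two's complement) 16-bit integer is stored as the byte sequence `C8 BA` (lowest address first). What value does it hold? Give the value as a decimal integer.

-17720

Little-endian: lowest address holds the least-significant byte.
Reassemble most-significant byte first: BA C8 → 0xBAC8.
Top bit is set, so as a signed 16-bit value this is 0xBAC8 − 2^16 = -17720.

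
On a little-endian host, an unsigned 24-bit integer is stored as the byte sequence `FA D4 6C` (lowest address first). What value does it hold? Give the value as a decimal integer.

Little-endian stores the least-significant byte at the lowest address.
Reassemble most-significant byte first: 6C D4 FA → 0x6CD4FA.
0x6CD4FA = 7132410.

7132410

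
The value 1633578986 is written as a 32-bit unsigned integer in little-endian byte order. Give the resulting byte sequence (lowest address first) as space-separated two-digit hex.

1633578986 in hexadecimal, padded to 32 bits, is 0x615E6FEA.
Split into bytes (most-significant first): 61 5E 6F EA.
In little-endian order the low byte comes first in memory.
So at ascending addresses the bytes are EA 6F 5E 61.

EA 6F 5E 61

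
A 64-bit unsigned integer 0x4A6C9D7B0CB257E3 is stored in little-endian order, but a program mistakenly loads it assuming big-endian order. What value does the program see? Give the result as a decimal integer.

16381757936266734666

Stored little-endian, the bytes at ascending addresses are E3 57 B2 0C 7B 9D 6C 4A.
Read back as big-endian, the last byte is least significant, giving 0xE357B20C7B9D6C4A.
0xE357B20C7B9D6C4A = 16381757936266734666.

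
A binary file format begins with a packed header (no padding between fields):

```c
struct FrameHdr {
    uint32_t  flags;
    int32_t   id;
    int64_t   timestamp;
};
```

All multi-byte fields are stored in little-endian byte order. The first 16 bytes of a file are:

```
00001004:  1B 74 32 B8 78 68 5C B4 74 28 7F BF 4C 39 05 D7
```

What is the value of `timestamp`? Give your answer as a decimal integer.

-2952890978878412684

`timestamp` follows `flags` (4 B), `id` (4 B), so it starts at offset 4 + 4 = 8 and occupies 8 bytes.
Bytes at offsets 8..15: 74 28 7F BF 4C 39 05 D7.
In little-endian order the low byte comes first in memory.
Reassemble most-significant byte first: D7 05 39 4C BF 7F 28 74 → 0xD705394CBF7F2874.
Top bit is set, so as a signed 64-bit value this is 0xD705394CBF7F2874 − 2^64 = -2952890978878412684.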